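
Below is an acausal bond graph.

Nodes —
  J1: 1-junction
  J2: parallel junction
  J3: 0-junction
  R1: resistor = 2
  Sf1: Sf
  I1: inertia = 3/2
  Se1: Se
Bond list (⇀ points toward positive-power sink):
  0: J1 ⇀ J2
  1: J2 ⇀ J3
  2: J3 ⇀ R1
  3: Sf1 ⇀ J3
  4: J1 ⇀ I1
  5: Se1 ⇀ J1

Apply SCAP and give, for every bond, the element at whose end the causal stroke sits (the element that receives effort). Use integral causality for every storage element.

b3 stroke→Sf1  (Sf1 (Sf) sets flow on bond)
b5 stroke→J1  (Se1: effort source, stroke at far end)
b4 stroke→I1  (prefer integral on I1)
b0 stroke→J1  (1-jn J1 has f-setter on 4)
b1 stroke→J2  (only one effort-in slot at J2)
b2 stroke→J3  (closing 0-jn rule on J3)

bond 0 stroke→J1
bond 1 stroke→J2
bond 2 stroke→J3
bond 3 stroke→Sf1
bond 4 stroke→I1
bond 5 stroke→J1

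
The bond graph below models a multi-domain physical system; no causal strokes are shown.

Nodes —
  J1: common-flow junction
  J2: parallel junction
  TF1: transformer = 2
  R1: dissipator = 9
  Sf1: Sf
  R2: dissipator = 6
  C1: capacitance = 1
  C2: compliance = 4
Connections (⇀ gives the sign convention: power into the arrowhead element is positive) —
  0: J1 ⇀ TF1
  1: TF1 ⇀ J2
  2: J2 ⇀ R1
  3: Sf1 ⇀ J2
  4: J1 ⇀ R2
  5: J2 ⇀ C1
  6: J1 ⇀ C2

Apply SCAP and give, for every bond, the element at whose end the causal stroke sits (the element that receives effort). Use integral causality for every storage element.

#3 |Sf1  (Sf1: flow source, stroke at near end)
#5 |J2  (C1 integral (e out))
#1 |TF1  (0-jn J2 has e-setter on 5)
#2 |R1  (common-e at J2 fixed by 5)
#0 |J1  (through TF1, causality passes straight; one stroke at TF1)
#6 |J1  (C2 outputs effort q/C2)
#4 |R2  (J1 needs exactly one f-in)

bond 0 stroke→J1
bond 1 stroke→TF1
bond 2 stroke→R1
bond 3 stroke→Sf1
bond 4 stroke→R2
bond 5 stroke→J2
bond 6 stroke→J1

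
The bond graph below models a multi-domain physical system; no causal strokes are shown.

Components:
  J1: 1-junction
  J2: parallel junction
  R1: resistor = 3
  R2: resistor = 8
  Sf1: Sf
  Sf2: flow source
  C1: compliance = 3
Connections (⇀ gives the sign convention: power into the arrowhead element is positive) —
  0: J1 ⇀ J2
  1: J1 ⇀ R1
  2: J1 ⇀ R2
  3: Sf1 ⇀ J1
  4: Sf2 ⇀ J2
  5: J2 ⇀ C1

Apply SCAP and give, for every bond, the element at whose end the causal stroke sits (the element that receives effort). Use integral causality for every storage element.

bond 3 stroke at Sf1  (Sf1 (Sf) sets flow on bond)
bond 4 stroke at Sf2  (Sf2: flow source, stroke at near end)
bond 0 stroke at J1  (J1: bond 3 brought flow, rest push out)
bond 1 stroke at J1  (J1: bond 3 brought flow, rest push out)
bond 2 stroke at J1  (common-f at J1 fixed by 3)
bond 5 stroke at J2  (only one effort-in slot at J2)

#0 stroke→J1
#1 stroke→J1
#2 stroke→J1
#3 stroke→Sf1
#4 stroke→Sf2
#5 stroke→J2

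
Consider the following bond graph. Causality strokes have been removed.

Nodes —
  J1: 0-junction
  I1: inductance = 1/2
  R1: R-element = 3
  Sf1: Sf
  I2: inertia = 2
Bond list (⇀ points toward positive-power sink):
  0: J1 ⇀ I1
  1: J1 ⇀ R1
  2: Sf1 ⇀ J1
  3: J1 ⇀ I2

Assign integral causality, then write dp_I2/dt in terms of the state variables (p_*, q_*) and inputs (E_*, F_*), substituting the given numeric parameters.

β2 stroke→Sf1  (Sf1: flow source, stroke at near end)
β0 stroke→I1  (prefer integral on I1)
β3 stroke→I2  (I2 outputs flow p/I2)
β1 stroke→J1  (only one effort-in slot at J1)

dp_I2/dt = 3*F_Sf1 - 6*p_I1 - 3*p_I2/2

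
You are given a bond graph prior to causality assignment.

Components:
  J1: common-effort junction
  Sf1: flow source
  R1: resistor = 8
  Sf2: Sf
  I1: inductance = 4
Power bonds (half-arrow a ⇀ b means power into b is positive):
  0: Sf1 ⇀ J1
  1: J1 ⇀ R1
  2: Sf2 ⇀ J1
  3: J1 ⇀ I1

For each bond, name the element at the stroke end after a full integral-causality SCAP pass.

β0 stroke at Sf1  (source Sf1 imposes f)
β2 stroke at Sf2  (Sf2 fixes flow; stroke at Sf2)
β3 stroke at I1  (prefer integral on I1)
β1 stroke at J1  (J1 needs exactly one e-in)

bond 0 stroke at Sf1
bond 1 stroke at J1
bond 2 stroke at Sf2
bond 3 stroke at I1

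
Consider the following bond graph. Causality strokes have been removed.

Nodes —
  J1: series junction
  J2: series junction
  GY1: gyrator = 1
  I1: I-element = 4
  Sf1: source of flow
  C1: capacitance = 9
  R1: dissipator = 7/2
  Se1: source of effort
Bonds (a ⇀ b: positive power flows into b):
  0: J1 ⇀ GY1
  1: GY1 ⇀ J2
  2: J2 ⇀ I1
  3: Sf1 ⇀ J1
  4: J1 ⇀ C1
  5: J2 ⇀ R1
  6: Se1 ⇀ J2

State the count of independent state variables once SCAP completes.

bond 3 stroke at Sf1  (Sf1 (Sf) sets flow on bond)
bond 6 stroke at J2  (Se1: effort source, stroke at far end)
bond 0 stroke at J1  (1-jn J1 has f-setter on 3)
bond 4 stroke at J1  (J1: bond 3 brought flow, rest push out)
bond 1 stroke at J2  (GY GY1: same side as bond 0)
bond 2 stroke at I1  (I1: I, integral causality)
bond 5 stroke at J2  (common-f at J2 fixed by 2)

2  (C1, I1 all integral)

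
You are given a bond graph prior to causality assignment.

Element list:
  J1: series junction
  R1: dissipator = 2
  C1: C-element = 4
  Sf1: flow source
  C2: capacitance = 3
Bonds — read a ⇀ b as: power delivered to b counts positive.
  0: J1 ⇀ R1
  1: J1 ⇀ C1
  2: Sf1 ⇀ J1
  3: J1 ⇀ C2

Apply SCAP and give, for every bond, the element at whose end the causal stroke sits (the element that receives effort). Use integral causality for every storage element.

bond 2 stroke at Sf1  (source Sf1 imposes f)
bond 0 stroke at J1  (1-jn J1 has f-setter on 2)
bond 1 stroke at J1  (J1: bond 2 brought flow, rest push out)
bond 3 stroke at J1  (common-f at J1 fixed by 2)

β0 →J1
β1 →J1
β2 →Sf1
β3 →J1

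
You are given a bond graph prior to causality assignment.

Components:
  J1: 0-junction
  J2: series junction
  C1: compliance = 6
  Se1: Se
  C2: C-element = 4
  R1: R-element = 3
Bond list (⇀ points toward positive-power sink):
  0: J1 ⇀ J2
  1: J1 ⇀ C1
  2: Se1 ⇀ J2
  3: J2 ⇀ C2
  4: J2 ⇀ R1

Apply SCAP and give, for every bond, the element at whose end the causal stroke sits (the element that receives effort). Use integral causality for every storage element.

bond 2 stroke→J2  (Se1: effort source, stroke at far end)
bond 1 stroke→J1  (C1: C, integral causality)
bond 0 stroke→J2  (0-jn J1 has e-setter on 1)
bond 3 stroke→J2  (prefer integral on C2)
bond 4 stroke→R1  (closing 1-jn rule on J2)

β0 stroke→J2
β1 stroke→J1
β2 stroke→J2
β3 stroke→J2
β4 stroke→R1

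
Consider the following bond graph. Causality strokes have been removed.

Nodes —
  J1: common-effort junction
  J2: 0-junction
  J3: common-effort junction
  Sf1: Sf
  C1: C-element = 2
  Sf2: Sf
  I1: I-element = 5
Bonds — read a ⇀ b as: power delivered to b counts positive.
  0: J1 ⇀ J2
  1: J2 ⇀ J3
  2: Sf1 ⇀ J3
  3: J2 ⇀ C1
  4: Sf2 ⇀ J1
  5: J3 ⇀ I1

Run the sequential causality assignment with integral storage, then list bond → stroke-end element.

#0 →J1
#1 →J3
#2 →Sf1
#3 →J2
#4 →Sf2
#5 →I1

β2 stroke at Sf1  (Sf1 (Sf) sets flow on bond)
β4 stroke at Sf2  (Sf2 fixes flow; stroke at Sf2)
β0 stroke at J1  (J1 needs exactly one e-in)
β3 stroke at J2  (prefer integral on C1)
β1 stroke at J3  (J2: bond 3 brought effort, rest push out)
β5 stroke at I1  (J3: bond 1 brought effort, rest push out)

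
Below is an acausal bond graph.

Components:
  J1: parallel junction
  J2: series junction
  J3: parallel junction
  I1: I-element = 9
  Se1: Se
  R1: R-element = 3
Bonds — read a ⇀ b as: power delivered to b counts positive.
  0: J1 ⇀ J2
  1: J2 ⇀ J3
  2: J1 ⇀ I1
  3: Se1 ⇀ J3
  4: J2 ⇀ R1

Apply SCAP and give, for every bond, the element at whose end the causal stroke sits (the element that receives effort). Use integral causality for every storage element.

bond 3 →J3  (Se1 (Se) sets effort on bond)
bond 1 →J2  (common-e at J3 fixed by 3)
bond 2 →I1  (I1 outputs flow p/I1)
bond 0 →J1  (only one effort-in slot at J1)
bond 4 →J2  (J2: bond 0 brought flow, rest push out)

bond 0 →J1
bond 1 →J2
bond 2 →I1
bond 3 →J3
bond 4 →J2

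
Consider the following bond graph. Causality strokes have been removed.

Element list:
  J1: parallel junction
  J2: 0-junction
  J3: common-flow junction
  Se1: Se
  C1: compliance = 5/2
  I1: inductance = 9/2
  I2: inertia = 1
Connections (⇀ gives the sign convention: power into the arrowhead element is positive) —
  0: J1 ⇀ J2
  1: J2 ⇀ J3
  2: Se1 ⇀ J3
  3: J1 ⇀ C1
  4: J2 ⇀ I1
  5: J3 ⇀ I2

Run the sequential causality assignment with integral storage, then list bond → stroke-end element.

#2 stroke at J3  (Se1: effort source, stroke at far end)
#3 stroke at J1  (C1 integral (e out))
#0 stroke at J2  (J1 effort already set via bond 3)
#1 stroke at J3  (0-jn J2 has e-setter on 0)
#4 stroke at I1  (J2: bond 0 brought effort, rest push out)
#5 stroke at I2  (J3: last free bond brings flow in)

b0 stroke→J2
b1 stroke→J3
b2 stroke→J3
b3 stroke→J1
b4 stroke→I1
b5 stroke→I2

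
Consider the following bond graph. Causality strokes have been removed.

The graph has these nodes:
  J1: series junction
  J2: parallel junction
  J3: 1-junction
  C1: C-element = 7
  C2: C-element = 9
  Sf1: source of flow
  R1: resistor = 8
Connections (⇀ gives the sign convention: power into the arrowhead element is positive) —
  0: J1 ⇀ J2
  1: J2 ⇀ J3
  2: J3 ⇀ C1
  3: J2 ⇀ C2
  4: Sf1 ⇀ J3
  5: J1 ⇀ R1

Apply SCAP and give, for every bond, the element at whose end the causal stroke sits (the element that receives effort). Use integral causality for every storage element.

#4 |Sf1  (Sf1 (Sf) sets flow on bond)
#1 |J3  (1-jn J3 has f-setter on 4)
#2 |J3  (1-jn J3 has f-setter on 4)
#3 |J2  (C2: C, integral causality)
#0 |J1  (common-e at J2 fixed by 3)
#5 |R1  (J1: last free bond brings flow in)

b0 stroke→J1
b1 stroke→J3
b2 stroke→J3
b3 stroke→J2
b4 stroke→Sf1
b5 stroke→R1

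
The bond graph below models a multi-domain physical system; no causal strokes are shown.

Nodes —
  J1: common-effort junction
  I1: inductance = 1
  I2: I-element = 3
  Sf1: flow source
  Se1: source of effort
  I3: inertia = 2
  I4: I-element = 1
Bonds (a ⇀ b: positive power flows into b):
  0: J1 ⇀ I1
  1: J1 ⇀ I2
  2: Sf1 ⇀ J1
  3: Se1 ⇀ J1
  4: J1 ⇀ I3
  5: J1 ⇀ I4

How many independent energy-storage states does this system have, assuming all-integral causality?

4  (I1, I2, I3, I4 all integral)

bond 2 stroke→Sf1  (Sf1 fixes flow; stroke at Sf1)
bond 3 stroke→J1  (Se1: effort source, stroke at far end)
bond 0 stroke→I1  (common-e at J1 fixed by 3)
bond 1 stroke→I2  (J1 effort already set via bond 3)
bond 4 stroke→I3  (common-e at J1 fixed by 3)
bond 5 stroke→I4  (common-e at J1 fixed by 3)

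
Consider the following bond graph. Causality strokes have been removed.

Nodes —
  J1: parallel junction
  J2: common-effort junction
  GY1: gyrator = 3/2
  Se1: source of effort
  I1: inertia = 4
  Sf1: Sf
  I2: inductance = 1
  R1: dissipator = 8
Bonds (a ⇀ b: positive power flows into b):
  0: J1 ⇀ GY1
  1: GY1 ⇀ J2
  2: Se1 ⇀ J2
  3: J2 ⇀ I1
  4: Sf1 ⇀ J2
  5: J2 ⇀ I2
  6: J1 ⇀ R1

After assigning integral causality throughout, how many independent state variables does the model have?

2  (I1, I2 all integral)

b2 stroke→J2  (source Se1 imposes e)
b4 stroke→Sf1  (Sf1: flow source, stroke at near end)
b1 stroke→GY1  (J2 effort already set via bond 2)
b3 stroke→I1  (0-jn J2 has e-setter on 2)
b5 stroke→I2  (0-jn J2 has e-setter on 2)
b0 stroke→GY1  (through GY1, causality inverts; strokes same side of GY1)
b6 stroke→J1  (J1 needs exactly one e-in)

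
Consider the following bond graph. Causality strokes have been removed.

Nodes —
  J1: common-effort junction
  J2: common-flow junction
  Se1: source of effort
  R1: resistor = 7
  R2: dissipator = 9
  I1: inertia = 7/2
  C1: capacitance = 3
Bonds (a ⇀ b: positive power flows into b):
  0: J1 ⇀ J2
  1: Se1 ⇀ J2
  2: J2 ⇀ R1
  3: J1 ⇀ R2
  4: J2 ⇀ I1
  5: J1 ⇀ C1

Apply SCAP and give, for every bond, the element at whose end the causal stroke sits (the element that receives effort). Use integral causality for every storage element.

#1 →J2  (Se1 (Se) sets effort on bond)
#4 →I1  (I1 outputs flow p/I1)
#0 →J2  (common-f at J2 fixed by 4)
#2 →J2  (common-f at J2 fixed by 4)
#5 →J1  (prefer integral on C1)
#3 →R2  (J1: bond 5 brought effort, rest push out)

β0 |J2
β1 |J2
β2 |J2
β3 |R2
β4 |I1
β5 |J1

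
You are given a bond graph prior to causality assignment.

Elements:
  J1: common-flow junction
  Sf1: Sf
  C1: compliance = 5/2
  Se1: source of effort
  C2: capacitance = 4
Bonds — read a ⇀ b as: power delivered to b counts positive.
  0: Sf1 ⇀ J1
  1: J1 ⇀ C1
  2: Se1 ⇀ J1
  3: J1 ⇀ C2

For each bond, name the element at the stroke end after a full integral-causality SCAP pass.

β0 |Sf1
β1 |J1
β2 |J1
β3 |J1

#0 →Sf1  (source Sf1 imposes f)
#2 →J1  (Se1 fixes effort; stroke away)
#1 →J1  (J1: bond 0 brought flow, rest push out)
#3 →J1  (J1 flow already set via bond 0)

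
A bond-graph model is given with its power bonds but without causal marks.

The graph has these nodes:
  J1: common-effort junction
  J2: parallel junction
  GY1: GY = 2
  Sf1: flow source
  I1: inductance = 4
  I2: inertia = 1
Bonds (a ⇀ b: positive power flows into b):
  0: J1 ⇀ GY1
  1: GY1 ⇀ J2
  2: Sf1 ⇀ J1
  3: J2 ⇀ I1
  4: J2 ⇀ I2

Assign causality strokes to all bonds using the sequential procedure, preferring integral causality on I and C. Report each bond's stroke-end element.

#2 stroke→Sf1  (Sf1 fixes flow; stroke at Sf1)
#0 stroke→J1  (only one effort-in slot at J1)
#1 stroke→J2  (through GY1, causality inverts; strokes same side of GY1)
#3 stroke→I1  (common-e at J2 fixed by 1)
#4 stroke→I2  (0-jn J2 has e-setter on 1)

bond 0 stroke at J1
bond 1 stroke at J2
bond 2 stroke at Sf1
bond 3 stroke at I1
bond 4 stroke at I2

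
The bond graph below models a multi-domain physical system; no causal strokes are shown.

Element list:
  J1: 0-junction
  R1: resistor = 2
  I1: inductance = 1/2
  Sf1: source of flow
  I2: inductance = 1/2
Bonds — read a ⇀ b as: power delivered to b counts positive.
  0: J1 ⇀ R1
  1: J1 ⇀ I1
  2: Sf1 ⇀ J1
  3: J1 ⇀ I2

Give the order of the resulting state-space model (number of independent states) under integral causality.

2  (I1, I2 all integral)

β2 |Sf1  (Sf1 (Sf) sets flow on bond)
β1 |I1  (prefer integral on I1)
β3 |I2  (I2 outputs flow p/I2)
β0 |J1  (J1 needs exactly one e-in)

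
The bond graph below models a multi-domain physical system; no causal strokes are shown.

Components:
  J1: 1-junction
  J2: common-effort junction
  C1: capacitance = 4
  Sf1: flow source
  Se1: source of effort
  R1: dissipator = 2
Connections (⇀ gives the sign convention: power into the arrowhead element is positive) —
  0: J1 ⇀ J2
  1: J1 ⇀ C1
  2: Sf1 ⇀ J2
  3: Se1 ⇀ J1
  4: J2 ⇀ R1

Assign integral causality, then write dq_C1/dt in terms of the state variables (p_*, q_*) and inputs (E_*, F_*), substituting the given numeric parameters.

β2 stroke→Sf1  (Sf1: flow source, stroke at near end)
β3 stroke→J1  (Se1: effort source, stroke at far end)
β1 stroke→J1  (C1 integral (e out))
β0 stroke→J2  (J1 needs exactly one f-in)
β4 stroke→R1  (J2: bond 0 brought effort, rest push out)

dq_C1/dt = E_Se1/2 - F_Sf1 - q_C1/8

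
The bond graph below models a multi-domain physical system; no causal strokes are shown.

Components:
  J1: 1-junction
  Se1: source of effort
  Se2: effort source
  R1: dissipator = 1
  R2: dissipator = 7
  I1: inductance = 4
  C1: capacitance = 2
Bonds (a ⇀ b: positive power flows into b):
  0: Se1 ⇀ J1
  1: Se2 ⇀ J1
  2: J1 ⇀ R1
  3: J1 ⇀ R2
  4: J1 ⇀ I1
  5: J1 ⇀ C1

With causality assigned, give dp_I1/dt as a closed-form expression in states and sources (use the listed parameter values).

#0 stroke→J1  (Se1 fixes effort; stroke away)
#1 stroke→J1  (Se2 (Se) sets effort on bond)
#4 stroke→I1  (I1 outputs flow p/I1)
#2 stroke→J1  (1-jn J1 has f-setter on 4)
#3 stroke→J1  (J1: bond 4 brought flow, rest push out)
#5 stroke→J1  (J1 flow already set via bond 4)

dp_I1/dt = E_Se1 + E_Se2 - 2*p_I1 - q_C1/2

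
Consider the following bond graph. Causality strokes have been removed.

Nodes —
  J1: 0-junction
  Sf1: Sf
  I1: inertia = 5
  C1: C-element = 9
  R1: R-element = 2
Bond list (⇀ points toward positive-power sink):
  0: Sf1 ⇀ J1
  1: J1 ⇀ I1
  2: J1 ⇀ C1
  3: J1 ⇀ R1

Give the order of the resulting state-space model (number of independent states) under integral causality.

#0 →Sf1  (Sf1: flow source, stroke at near end)
#1 →I1  (I1 integral (f out))
#2 →J1  (C1 integral (e out))
#3 →R1  (0-jn J1 has e-setter on 2)

2  (C1, I1 all integral)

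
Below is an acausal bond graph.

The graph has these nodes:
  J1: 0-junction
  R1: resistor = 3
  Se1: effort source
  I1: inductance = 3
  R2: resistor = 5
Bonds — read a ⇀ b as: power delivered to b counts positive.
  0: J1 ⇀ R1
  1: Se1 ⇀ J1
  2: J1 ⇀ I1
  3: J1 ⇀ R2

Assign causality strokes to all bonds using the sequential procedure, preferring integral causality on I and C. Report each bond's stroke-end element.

bond 1 |J1  (Se1 fixes effort; stroke away)
bond 0 |R1  (common-e at J1 fixed by 1)
bond 2 |I1  (J1 effort already set via bond 1)
bond 3 |R2  (J1: bond 1 brought effort, rest push out)

β0 |R1
β1 |J1
β2 |I1
β3 |R2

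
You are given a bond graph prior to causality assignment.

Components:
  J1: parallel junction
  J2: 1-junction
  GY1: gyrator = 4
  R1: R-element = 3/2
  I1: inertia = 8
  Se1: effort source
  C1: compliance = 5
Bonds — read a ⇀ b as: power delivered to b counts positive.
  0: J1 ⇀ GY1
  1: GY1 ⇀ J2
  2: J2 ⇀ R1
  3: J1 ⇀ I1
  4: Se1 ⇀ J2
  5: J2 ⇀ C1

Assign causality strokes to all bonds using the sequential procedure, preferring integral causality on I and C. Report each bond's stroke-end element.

β0 →J1
β1 →J2
β2 →R1
β3 →I1
β4 →J2
β5 →J2

β4 stroke→J2  (Se1 (Se) sets effort on bond)
β3 stroke→I1  (I1: I, integral causality)
β0 stroke→J1  (J1: last free bond brings effort in)
β1 stroke→J2  (GY1 both-in/both-out from 0)
β5 stroke→J2  (prefer integral on C1)
β2 stroke→R1  (J2 needs exactly one f-in)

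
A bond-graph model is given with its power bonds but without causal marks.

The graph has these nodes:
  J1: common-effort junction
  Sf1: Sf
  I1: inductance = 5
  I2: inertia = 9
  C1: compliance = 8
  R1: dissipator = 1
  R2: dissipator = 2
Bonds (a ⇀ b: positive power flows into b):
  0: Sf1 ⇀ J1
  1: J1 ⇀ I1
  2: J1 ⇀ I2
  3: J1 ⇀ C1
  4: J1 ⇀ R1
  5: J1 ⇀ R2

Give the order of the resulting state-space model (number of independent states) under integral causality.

β0 |Sf1  (Sf1 fixes flow; stroke at Sf1)
β1 |I1  (prefer integral on I1)
β2 |I2  (I2: I, integral causality)
β3 |J1  (C1 outputs effort q/C1)
β4 |R1  (J1 effort already set via bond 3)
β5 |R2  (J1: bond 3 brought effort, rest push out)

3  (C1, I1, I2 all integral)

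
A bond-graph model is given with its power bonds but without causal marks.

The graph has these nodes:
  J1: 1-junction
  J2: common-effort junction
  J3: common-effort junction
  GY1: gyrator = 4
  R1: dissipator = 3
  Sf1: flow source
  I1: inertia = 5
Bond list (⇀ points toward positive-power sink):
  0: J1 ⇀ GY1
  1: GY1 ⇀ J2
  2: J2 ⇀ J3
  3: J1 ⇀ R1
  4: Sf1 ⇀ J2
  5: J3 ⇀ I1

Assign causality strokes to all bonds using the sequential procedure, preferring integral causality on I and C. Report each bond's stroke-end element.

bond 0 stroke at J1
bond 1 stroke at J2
bond 2 stroke at J3
bond 3 stroke at R1
bond 4 stroke at Sf1
bond 5 stroke at I1

bond 4 stroke→Sf1  (Sf1 fixes flow; stroke at Sf1)
bond 5 stroke→I1  (prefer integral on I1)
bond 2 stroke→J3  (only one effort-in slot at J3)
bond 1 stroke→J2  (only one effort-in slot at J2)
bond 0 stroke→J1  (GY1: gyrator matches bond 1)
bond 3 stroke→R1  (closing 1-jn rule on J1)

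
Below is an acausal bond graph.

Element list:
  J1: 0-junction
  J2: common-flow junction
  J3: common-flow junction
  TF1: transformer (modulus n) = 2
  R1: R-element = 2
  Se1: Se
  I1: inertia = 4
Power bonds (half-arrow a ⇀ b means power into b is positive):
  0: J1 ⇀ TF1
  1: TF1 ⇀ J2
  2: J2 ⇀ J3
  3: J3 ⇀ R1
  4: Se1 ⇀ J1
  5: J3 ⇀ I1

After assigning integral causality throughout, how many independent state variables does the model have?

1  (I1 all integral)

b4 →J1  (Se1 fixes effort; stroke away)
b0 →TF1  (J1: bond 4 brought effort, rest push out)
b1 →J2  (TF TF1: opposite of bond 0)
b2 →J3  (closing 1-jn rule on J2)
b5 →I1  (I1 integral (f out))
b3 →J3  (common-f at J3 fixed by 5)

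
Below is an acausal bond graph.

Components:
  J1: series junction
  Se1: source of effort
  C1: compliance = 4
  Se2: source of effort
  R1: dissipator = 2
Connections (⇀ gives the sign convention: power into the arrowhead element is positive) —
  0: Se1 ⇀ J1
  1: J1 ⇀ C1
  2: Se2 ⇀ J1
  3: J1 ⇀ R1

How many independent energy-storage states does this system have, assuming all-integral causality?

bond 0 |J1  (source Se1 imposes e)
bond 2 |J1  (Se2 fixes effort; stroke away)
bond 1 |J1  (prefer integral on C1)
bond 3 |R1  (J1: last free bond brings flow in)

1  (C1 all integral)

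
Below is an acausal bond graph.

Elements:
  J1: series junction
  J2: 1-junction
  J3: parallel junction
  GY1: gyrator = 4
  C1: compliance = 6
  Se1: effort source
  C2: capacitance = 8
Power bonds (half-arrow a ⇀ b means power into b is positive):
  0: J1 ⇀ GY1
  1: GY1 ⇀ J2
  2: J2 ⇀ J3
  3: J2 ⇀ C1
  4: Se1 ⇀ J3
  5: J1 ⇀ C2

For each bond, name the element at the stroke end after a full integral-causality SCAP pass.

#0 |GY1
#1 |GY1
#2 |J2
#3 |J2
#4 |J3
#5 |J1

β4 →J3  (source Se1 imposes e)
β2 →J2  (common-e at J3 fixed by 4)
β3 →J2  (C1 outputs effort q/C1)
β1 →GY1  (J2: last free bond brings flow in)
β0 →GY1  (GY1 both-in/both-out from 1)
β5 →J1  (J1: bond 0 brought flow, rest push out)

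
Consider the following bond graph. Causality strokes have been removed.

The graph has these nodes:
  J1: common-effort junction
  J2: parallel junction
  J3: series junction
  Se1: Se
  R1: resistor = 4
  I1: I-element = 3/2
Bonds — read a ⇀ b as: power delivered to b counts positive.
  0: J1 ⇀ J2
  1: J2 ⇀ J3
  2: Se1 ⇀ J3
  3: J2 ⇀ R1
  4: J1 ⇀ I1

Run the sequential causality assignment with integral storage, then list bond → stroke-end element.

b2 stroke→J3  (Se1: effort source, stroke at far end)
b1 stroke→J2  (J3: last free bond brings flow in)
b0 stroke→J1  (J2 effort already set via bond 1)
b3 stroke→R1  (common-e at J2 fixed by 1)
b4 stroke→I1  (common-e at J1 fixed by 0)

#0 →J1
#1 →J2
#2 →J3
#3 →R1
#4 →I1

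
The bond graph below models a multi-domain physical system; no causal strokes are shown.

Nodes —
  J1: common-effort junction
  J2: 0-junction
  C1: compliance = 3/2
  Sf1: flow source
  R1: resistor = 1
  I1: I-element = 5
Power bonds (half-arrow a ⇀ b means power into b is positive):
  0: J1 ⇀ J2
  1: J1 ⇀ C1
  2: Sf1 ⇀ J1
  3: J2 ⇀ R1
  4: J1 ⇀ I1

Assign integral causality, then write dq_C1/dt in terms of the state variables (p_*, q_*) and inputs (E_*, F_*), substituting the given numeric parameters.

b2 stroke at Sf1  (Sf1 (Sf) sets flow on bond)
b1 stroke at J1  (C1 integral (e out))
b0 stroke at J2  (J1: bond 1 brought effort, rest push out)
b4 stroke at I1  (J1: bond 1 brought effort, rest push out)
b3 stroke at R1  (J2: bond 0 brought effort, rest push out)

dq_C1/dt = F_Sf1 - p_I1/5 - 2*q_C1/3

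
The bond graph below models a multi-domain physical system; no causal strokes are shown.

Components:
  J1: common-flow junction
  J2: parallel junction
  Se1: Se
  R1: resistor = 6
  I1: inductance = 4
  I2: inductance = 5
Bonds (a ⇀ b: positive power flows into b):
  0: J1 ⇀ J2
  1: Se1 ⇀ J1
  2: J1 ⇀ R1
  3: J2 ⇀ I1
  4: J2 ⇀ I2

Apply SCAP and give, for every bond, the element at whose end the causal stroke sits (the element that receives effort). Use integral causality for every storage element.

bond 1 →J1  (Se1 (Se) sets effort on bond)
bond 3 →I1  (I1 outputs flow p/I1)
bond 4 →I2  (I2 integral (f out))
bond 0 →J2  (J2 needs exactly one e-in)
bond 2 →J1  (common-f at J1 fixed by 0)

b0 stroke at J2
b1 stroke at J1
b2 stroke at J1
b3 stroke at I1
b4 stroke at I2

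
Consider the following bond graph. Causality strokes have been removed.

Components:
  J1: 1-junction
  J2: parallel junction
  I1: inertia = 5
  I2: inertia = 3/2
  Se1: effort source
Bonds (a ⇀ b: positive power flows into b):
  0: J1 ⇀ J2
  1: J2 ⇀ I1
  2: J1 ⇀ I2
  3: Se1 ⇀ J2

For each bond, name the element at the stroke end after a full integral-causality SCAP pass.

#0 |J1
#1 |I1
#2 |I2
#3 |J2

#3 |J2  (source Se1 imposes e)
#0 |J1  (J2: bond 3 brought effort, rest push out)
#1 |I1  (0-jn J2 has e-setter on 3)
#2 |I2  (J1: last free bond brings flow in)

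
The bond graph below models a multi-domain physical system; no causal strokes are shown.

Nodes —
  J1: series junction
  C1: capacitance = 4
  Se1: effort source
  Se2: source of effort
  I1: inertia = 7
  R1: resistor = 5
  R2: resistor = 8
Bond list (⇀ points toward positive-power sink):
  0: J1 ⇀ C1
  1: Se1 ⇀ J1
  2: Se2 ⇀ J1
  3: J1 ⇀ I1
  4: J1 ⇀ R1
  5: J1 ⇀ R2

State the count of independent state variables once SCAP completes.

#1 →J1  (Se1 fixes effort; stroke away)
#2 →J1  (Se2 (Se) sets effort on bond)
#0 →J1  (C1 outputs effort q/C1)
#3 →I1  (I1 integral (f out))
#4 →J1  (common-f at J1 fixed by 3)
#5 →J1  (common-f at J1 fixed by 3)

2  (C1, I1 all integral)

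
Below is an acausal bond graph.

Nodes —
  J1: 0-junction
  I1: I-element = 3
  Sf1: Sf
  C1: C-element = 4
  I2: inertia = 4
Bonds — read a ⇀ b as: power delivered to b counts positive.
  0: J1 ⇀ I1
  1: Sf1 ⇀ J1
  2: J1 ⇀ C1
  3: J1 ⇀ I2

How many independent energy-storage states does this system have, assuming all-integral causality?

bond 1 |Sf1  (source Sf1 imposes f)
bond 0 |I1  (I1 integral (f out))
bond 2 |J1  (prefer integral on C1)
bond 3 |I2  (common-e at J1 fixed by 2)

3  (C1, I1, I2 all integral)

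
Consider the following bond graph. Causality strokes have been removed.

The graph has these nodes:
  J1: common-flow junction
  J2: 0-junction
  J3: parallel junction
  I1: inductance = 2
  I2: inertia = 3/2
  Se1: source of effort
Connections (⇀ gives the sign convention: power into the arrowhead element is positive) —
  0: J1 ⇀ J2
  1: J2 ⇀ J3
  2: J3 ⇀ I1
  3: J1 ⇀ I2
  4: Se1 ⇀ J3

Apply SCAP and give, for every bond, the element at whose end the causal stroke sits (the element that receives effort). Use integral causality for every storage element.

#0 →J1
#1 →J2
#2 →I1
#3 →I2
#4 →J3

#4 |J3  (Se1 fixes effort; stroke away)
#1 |J2  (0-jn J3 has e-setter on 4)
#2 |I1  (common-e at J3 fixed by 4)
#0 |J1  (J2: bond 1 brought effort, rest push out)
#3 |I2  (only one flow-in slot at J1)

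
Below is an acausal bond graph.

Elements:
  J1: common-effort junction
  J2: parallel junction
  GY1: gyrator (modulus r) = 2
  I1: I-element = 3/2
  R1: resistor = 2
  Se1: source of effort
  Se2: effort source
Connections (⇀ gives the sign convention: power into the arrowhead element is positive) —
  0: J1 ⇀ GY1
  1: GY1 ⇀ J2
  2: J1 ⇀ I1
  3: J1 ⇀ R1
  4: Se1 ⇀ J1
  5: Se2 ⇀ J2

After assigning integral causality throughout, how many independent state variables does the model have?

#4 stroke→J1  (Se1 (Se) sets effort on bond)
#5 stroke→J2  (Se2: effort source, stroke at far end)
#0 stroke→GY1  (0-jn J1 has e-setter on 4)
#2 stroke→I1  (common-e at J1 fixed by 4)
#3 stroke→R1  (common-e at J1 fixed by 4)
#1 stroke→GY1  (J2: bond 5 brought effort, rest push out)

1  (I1 all integral)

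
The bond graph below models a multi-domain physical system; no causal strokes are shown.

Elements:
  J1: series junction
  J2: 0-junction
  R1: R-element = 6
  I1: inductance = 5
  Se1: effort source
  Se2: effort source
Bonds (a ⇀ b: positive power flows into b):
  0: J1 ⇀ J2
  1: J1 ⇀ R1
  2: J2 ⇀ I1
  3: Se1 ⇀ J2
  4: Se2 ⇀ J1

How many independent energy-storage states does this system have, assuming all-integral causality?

bond 3 stroke→J2  (Se1: effort source, stroke at far end)
bond 4 stroke→J1  (Se2 fixes effort; stroke away)
bond 0 stroke→J1  (common-e at J2 fixed by 3)
bond 2 stroke→I1  (J2 effort already set via bond 3)
bond 1 stroke→R1  (J1 needs exactly one f-in)

1  (I1 all integral)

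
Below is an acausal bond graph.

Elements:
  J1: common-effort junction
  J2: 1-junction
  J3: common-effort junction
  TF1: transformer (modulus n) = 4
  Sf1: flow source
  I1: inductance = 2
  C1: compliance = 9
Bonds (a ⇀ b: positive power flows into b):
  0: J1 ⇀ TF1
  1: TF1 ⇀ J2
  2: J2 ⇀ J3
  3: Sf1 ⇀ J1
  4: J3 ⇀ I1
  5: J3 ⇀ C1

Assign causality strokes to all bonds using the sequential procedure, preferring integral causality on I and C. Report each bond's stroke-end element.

b3 stroke→Sf1  (Sf1: flow source, stroke at near end)
b0 stroke→J1  (J1: last free bond brings effort in)
b1 stroke→TF1  (TF TF1: opposite of bond 0)
b2 stroke→J2  (common-f at J2 fixed by 1)
b4 stroke→I1  (I1 outputs flow p/I1)
b5 stroke→J3  (closing 0-jn rule on J3)

#0 stroke at J1
#1 stroke at TF1
#2 stroke at J2
#3 stroke at Sf1
#4 stroke at I1
#5 stroke at J3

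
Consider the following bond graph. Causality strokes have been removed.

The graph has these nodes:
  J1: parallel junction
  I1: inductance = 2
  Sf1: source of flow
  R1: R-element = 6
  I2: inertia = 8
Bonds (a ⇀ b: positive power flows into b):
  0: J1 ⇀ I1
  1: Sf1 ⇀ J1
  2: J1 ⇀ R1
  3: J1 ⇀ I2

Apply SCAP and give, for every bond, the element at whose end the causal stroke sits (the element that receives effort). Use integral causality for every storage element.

bond 0 stroke at I1
bond 1 stroke at Sf1
bond 2 stroke at J1
bond 3 stroke at I2

#1 stroke→Sf1  (Sf1: flow source, stroke at near end)
#0 stroke→I1  (prefer integral on I1)
#3 stroke→I2  (I2 integral (f out))
#2 stroke→J1  (J1: last free bond brings effort in)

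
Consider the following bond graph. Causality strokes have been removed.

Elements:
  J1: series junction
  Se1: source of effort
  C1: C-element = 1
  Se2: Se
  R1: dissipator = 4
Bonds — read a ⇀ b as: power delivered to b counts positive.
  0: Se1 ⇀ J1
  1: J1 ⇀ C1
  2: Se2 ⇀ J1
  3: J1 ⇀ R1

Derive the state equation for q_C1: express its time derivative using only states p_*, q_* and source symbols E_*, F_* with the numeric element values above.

b0 stroke at J1  (source Se1 imposes e)
b2 stroke at J1  (source Se2 imposes e)
b1 stroke at J1  (C1 integral (e out))
b3 stroke at R1  (closing 1-jn rule on J1)

dq_C1/dt = E_Se1/4 + E_Se2/4 - q_C1/4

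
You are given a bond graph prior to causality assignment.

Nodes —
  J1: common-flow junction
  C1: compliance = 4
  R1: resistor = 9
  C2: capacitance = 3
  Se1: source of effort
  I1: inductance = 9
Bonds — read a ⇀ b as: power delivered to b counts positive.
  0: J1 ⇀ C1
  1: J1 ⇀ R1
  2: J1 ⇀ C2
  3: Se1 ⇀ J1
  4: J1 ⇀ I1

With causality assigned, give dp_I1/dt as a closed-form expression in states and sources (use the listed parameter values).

b3 →J1  (source Se1 imposes e)
b0 →J1  (C1 outputs effort q/C1)
b2 →J1  (C2 outputs effort q/C2)
b4 →I1  (I1: I, integral causality)
b1 →J1  (1-jn J1 has f-setter on 4)

dp_I1/dt = E_Se1 - p_I1 - q_C1/4 - q_C2/3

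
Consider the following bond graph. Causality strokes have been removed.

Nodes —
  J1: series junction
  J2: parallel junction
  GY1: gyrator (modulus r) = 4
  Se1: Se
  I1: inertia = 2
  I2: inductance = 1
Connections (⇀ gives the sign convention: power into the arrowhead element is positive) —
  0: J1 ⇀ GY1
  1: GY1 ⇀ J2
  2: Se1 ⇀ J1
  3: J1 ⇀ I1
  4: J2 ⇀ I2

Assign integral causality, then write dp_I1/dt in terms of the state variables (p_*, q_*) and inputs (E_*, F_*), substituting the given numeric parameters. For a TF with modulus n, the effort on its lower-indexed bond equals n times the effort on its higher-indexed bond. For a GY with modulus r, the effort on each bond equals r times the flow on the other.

β2 stroke at J1  (Se1: effort source, stroke at far end)
β3 stroke at I1  (prefer integral on I1)
β0 stroke at J1  (J1: bond 3 brought flow, rest push out)
β1 stroke at J2  (GY GY1: same side as bond 0)
β4 stroke at I2  (J2: bond 1 brought effort, rest push out)

dp_I1/dt = E_Se1 - 4*p_I2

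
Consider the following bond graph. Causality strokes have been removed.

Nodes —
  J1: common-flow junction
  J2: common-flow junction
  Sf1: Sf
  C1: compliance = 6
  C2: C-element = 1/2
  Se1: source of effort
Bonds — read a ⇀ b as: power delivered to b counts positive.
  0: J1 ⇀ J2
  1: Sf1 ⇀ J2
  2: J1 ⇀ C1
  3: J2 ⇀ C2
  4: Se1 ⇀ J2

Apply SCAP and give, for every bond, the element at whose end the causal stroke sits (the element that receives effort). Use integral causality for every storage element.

#1 stroke at Sf1  (source Sf1 imposes f)
#4 stroke at J2  (Se1 fixes effort; stroke away)
#0 stroke at J2  (J2: bond 1 brought flow, rest push out)
#3 stroke at J2  (common-f at J2 fixed by 1)
#2 stroke at J1  (J1 flow already set via bond 0)

bond 0 stroke→J2
bond 1 stroke→Sf1
bond 2 stroke→J1
bond 3 stroke→J2
bond 4 stroke→J2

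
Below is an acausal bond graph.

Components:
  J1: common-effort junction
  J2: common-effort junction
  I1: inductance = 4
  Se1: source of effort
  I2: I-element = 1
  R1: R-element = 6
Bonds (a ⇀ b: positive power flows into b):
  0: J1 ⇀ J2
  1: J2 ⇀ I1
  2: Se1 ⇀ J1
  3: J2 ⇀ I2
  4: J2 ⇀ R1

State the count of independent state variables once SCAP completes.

bond 2 |J1  (Se1 fixes effort; stroke away)
bond 0 |J2  (0-jn J1 has e-setter on 2)
bond 1 |I1  (J2: bond 0 brought effort, rest push out)
bond 3 |I2  (J2: bond 0 brought effort, rest push out)
bond 4 |R1  (0-jn J2 has e-setter on 0)

2  (I1, I2 all integral)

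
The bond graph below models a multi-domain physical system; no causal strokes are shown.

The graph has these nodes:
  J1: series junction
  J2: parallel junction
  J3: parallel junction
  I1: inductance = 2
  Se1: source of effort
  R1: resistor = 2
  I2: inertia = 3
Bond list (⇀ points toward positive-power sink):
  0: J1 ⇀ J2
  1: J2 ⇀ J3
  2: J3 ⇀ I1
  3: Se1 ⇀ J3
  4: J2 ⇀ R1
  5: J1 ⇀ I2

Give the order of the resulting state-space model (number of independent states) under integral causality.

2  (I1, I2 all integral)

#3 →J3  (Se1 (Se) sets effort on bond)
#1 →J2  (0-jn J3 has e-setter on 3)
#2 →I1  (common-e at J3 fixed by 3)
#0 →J1  (J2: bond 1 brought effort, rest push out)
#4 →R1  (J2 effort already set via bond 1)
#5 →I2  (only one flow-in slot at J1)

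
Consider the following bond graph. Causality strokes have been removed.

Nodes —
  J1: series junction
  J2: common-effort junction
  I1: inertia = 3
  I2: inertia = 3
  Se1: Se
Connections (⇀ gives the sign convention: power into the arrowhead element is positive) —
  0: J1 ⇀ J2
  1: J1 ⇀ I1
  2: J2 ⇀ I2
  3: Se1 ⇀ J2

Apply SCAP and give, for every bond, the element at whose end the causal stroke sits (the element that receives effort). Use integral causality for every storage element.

b3 stroke at J2  (Se1: effort source, stroke at far end)
b0 stroke at J1  (common-e at J2 fixed by 3)
b2 stroke at I2  (common-e at J2 fixed by 3)
b1 stroke at I1  (J1 needs exactly one f-in)

bond 0 |J1
bond 1 |I1
bond 2 |I2
bond 3 |J2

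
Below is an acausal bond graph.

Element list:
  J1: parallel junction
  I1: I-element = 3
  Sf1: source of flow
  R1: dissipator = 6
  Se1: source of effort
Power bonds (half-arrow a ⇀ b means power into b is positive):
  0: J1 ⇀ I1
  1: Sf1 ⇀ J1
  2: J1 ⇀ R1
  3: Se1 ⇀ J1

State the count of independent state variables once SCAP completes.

1  (I1 all integral)

bond 1 |Sf1  (Sf1 fixes flow; stroke at Sf1)
bond 3 |J1  (Se1: effort source, stroke at far end)
bond 0 |I1  (0-jn J1 has e-setter on 3)
bond 2 |R1  (0-jn J1 has e-setter on 3)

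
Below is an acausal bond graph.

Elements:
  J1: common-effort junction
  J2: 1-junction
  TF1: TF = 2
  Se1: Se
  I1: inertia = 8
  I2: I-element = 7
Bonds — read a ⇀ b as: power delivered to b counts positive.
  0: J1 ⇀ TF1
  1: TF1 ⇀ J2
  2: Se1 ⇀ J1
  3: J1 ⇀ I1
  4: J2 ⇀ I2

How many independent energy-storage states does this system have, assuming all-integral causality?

bond 2 stroke→J1  (Se1 fixes effort; stroke away)
bond 0 stroke→TF1  (0-jn J1 has e-setter on 2)
bond 3 stroke→I1  (J1 effort already set via bond 2)
bond 1 stroke→J2  (TF TF1: opposite of bond 0)
bond 4 stroke→I2  (only one flow-in slot at J2)

2  (I1, I2 all integral)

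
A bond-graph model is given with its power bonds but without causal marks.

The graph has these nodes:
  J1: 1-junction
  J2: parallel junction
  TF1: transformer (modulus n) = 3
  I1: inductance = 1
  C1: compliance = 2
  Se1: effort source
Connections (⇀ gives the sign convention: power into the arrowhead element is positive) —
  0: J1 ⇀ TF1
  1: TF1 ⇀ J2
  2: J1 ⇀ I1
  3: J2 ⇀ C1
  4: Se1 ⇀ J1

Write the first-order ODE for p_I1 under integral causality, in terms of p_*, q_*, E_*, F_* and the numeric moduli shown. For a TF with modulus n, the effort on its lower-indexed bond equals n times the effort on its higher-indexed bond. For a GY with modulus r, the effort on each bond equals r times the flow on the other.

#4 |J1  (Se1: effort source, stroke at far end)
#2 |I1  (prefer integral on I1)
#0 |J1  (J1 flow already set via bond 2)
#1 |TF1  (TF TF1: opposite of bond 0)
#3 |J2  (closing 0-jn rule on J2)

dp_I1/dt = E_Se1 - 3*q_C1/2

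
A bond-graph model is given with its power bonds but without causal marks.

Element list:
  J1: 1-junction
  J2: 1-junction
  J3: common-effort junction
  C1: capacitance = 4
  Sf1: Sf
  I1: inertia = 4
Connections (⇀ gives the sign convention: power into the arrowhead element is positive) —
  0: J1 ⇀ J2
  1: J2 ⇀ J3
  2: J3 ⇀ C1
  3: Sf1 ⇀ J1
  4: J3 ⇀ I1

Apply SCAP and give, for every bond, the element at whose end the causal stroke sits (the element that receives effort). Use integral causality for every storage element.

b3 stroke at Sf1  (source Sf1 imposes f)
b0 stroke at J1  (common-f at J1 fixed by 3)
b1 stroke at J2  (common-f at J2 fixed by 0)
b2 stroke at J3  (prefer integral on C1)
b4 stroke at I1  (J3 effort already set via bond 2)

#0 |J1
#1 |J2
#2 |J3
#3 |Sf1
#4 |I1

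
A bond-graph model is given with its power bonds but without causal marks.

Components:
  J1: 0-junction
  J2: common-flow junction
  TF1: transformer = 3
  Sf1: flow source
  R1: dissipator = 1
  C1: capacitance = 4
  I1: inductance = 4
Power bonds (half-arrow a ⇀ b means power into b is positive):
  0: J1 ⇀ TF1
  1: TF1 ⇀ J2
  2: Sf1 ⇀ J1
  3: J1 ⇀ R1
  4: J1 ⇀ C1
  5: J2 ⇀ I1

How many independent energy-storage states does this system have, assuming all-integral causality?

2  (C1, I1 all integral)

bond 2 →Sf1  (Sf1: flow source, stroke at near end)
bond 4 →J1  (C1 outputs effort q/C1)
bond 0 →TF1  (J1: bond 4 brought effort, rest push out)
bond 3 →R1  (J1: bond 4 brought effort, rest push out)
bond 1 →J2  (TF1: transformer flips bond 0)
bond 5 →I1  (only one flow-in slot at J2)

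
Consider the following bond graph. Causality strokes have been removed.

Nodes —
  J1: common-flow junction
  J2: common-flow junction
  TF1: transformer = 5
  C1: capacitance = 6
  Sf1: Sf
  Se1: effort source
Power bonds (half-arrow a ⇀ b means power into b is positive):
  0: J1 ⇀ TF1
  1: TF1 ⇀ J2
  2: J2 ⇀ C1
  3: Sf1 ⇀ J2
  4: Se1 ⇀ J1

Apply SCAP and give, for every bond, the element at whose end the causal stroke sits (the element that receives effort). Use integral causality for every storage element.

b3 stroke→Sf1  (Sf1 fixes flow; stroke at Sf1)
b4 stroke→J1  (Se1 fixes effort; stroke away)
b0 stroke→TF1  (closing 1-jn rule on J1)
b1 stroke→J2  (J2: bond 3 brought flow, rest push out)
b2 stroke→J2  (J2 flow already set via bond 3)

bond 0 stroke at TF1
bond 1 stroke at J2
bond 2 stroke at J2
bond 3 stroke at Sf1
bond 4 stroke at J1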